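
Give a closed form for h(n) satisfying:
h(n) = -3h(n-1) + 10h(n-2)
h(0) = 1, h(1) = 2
Characteristic equation: x² + 3x - 10 = 0, which factors as (x - (2))(x - (-5)) = 0.
Roots r₁ = 2, r₂ = -5 (distinct).
General solution: h(n) = A·(2)^n + B·(-5)^n.
From h(0) = 1: A + B = 1.
From h(1) = 2: 2A - 5B = 2.
Solving: A = 1, B = 0.
So h(n) = 2^{n}.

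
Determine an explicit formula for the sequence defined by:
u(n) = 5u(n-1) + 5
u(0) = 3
First-order linear non-homogeneous.
Homogeneous solution: u_h(n) = A·(5)^n.
Try constant particular solution u_p = K: K = 5K + 5 ⇒ K = - \frac{5}{4}.
General: u(n) = A·(5)^n - \frac{5}{4}.
Apply u(0) = 3: A - \frac{5}{4} = 3 ⇒ A = \frac{17}{4}.
So u(n) = \frac{17 \cdot 5^{n}}{4} - \frac{5}{4}.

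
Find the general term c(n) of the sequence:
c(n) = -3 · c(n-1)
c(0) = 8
Pure geometric recurrence with ratio -3.
By induction c(n) = c(0) · (-3)^n = 8 \left(-3\right)^{n}.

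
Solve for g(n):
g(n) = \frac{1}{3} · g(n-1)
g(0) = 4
Pure geometric recurrence with ratio \frac{1}{3}.
By induction g(n) = g(0) · (\frac{1}{3})^n = 4 \cdot 3^{- n}.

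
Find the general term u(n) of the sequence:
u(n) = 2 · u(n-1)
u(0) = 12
Pure geometric recurrence with ratio 2.
By induction u(n) = u(0) · (2)^n = 12 \cdot 2^{n}.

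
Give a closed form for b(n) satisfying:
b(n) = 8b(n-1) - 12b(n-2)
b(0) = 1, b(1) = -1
Characteristic equation: x² - 8x + 12 = 0, which factors as (x - (6))(x - (2)) = 0.
Roots r₁ = 6, r₂ = 2 (distinct).
General solution: b(n) = A·(6)^n + B·(2)^n.
From b(0) = 1: A + B = 1.
From b(1) = -1: 6A + 2B = -1.
Solving: A = - \frac{3}{4}, B = \frac{7}{4}.
So b(n) = \frac{7 \cdot 2^{n}}{4} - \frac{3 \cdot 6^{n}}{4}.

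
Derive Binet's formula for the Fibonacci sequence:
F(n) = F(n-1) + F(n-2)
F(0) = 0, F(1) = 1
This is the Fibonacci sequence.
Characteristic equation: x² - x - 1 = 0; roots r₁ = \frac{1}{2} + \frac{\sqrt{5}}{2}, r₂ = \frac{1}{2} - \frac{\sqrt{5}}{2}.
General: F(n) = A·r₁^n + B·r₂^n. Solving with F(0)=0, F(1)=1 gives A = \frac{\sqrt{5}}{5}, B = - \frac{\sqrt{5}}{5}.
So F(n) = \frac{2^{- n} \sqrt{5} \left(- \left(1 - \sqrt{5}\right)^{n} + \left(1 + \sqrt{5}\right)^{n}\right)}{5}.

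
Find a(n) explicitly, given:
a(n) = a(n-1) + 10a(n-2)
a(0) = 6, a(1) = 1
Characteristic equation: x² - x - 10 = 0.
Discriminant Δ = (1)² + 4·(10) = 41.
Roots r₁,₂ = (1 ± √41)/2, so r₁ = \frac{1}{2} + \frac{\sqrt{41}}{2}, r₂ = \frac{1}{2} - \frac{\sqrt{41}}{2}.
General solution: a(n) = A·r₁^n + B·r₂^n.
From the initial conditions, A + B = 6 and r₁A + r₂B = 1.
Since r₁ - r₂ = √41: A = (1 - (6)r₂)/√41 = 3 - \frac{2 \sqrt{41}}{41}, and B = 6 - A = \frac{2 \sqrt{41}}{41} + 3.
So a(n) = \left(3 - \frac{2 \sqrt{41}}{41}\right)\left(\frac{1}{2} + \frac{\sqrt{41}}{2}\right)^n + \left(\frac{2 \sqrt{41}}{41} + 3\right)\left(\frac{1}{2} - \frac{\sqrt{41}}{2}\right)^n.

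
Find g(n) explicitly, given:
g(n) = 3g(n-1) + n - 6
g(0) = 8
First-order linear with linear forcing.
Homogeneous solution: g_h(n) = A·(3)^n.
Try particular g_p(n) = pn + q. Substituting:
  pn + q = 3(p(n-1) + q) + n - 6.
Matching the n-coefficient: p = 3p + 1 ⇒ p = - \frac{1}{2}.
Matching constants: q = -3p + 3q - 6 ⇒ q = \frac{9}{4}.
General: g(n) = A·(3)^n - \frac{n}{2} + \frac{9}{4}.
Apply g(0) = 8: A + \frac{9}{4} = 8 ⇒ A = \frac{23}{4}.
So g(n) = \frac{23 \cdot 3^{n}}{4} - \frac{n}{2} + \frac{9}{4}.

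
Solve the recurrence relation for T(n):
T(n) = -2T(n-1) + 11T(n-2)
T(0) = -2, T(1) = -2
Characteristic equation: x² + 2x - 11 = 0.
Discriminant Δ = (-2)² + 4·(11) = 48.
Roots r₁,₂ = (-2 ± √48)/2, so r₁ = -1 + 2 \sqrt{3}, r₂ = - 2 \sqrt{3} - 1.
General solution: T(n) = A·r₁^n + B·r₂^n.
From the initial conditions, A + B = -2 and r₁A + r₂B = -2.
Since r₁ - r₂ = √48: A = (-2 - (-2)r₂)/√48 = -1 - \frac{\sqrt{3}}{3}, and B = -2 - A = -1 + \frac{\sqrt{3}}{3}.
So T(n) = \left(-1 - \frac{\sqrt{3}}{3}\right)\left(-1 + 2 \sqrt{3}\right)^n + \left(-1 + \frac{\sqrt{3}}{3}\right)\left(- 2 \sqrt{3} - 1\right)^n.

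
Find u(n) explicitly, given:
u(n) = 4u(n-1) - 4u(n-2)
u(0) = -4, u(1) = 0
Characteristic equation: x² - 4x + 4 = 0, which is (x - (2))².
Repeated root r = 2.
General solution: u(n) = (A + Bn)·(2)^n.
From u(0) = -4: A = -4.
From u(1) = 0: (A + B)·(2) = 0 ⇒ B = 4.
So u(n) = \left(4 n - 4\right) \cdot (2)^n.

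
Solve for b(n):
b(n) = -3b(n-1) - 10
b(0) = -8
First-order linear non-homogeneous.
Homogeneous solution: b_h(n) = A·(-3)^n.
Try constant particular solution b_p = K: K = -3K - 10 ⇒ K = - \frac{5}{2}.
General: b(n) = A·(-3)^n - \frac{5}{2}.
Apply b(0) = -8: A - \frac{5}{2} = -8 ⇒ A = - \frac{11}{2}.
So b(n) = - \frac{11 \left(-3\right)^{n}}{2} - \frac{5}{2}.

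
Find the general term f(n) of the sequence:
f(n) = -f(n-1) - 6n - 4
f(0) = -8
First-order linear with linear forcing.
Homogeneous solution: f_h(n) = A·(-1)^n.
Try particular f_p(n) = pn + q. Substituting:
  pn + q = -(p(n-1) + q) - 6n - 4.
Matching the n-coefficient: p = -p - 6 ⇒ p = -3.
Matching constants: q = p - q - 4 ⇒ q = - \frac{7}{2}.
General: f(n) = A·(-1)^n - 3 n - \frac{7}{2}.
Apply f(0) = -8: A - \frac{7}{2} = -8 ⇒ A = - \frac{9}{2}.
So f(n) = - \frac{9 \left(-1\right)^{n}}{2} - 3 n - \frac{7}{2}.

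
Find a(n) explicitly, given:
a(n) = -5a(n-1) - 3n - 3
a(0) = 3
First-order linear with linear forcing.
Homogeneous solution: a_h(n) = A·(-5)^n.
Try particular a_p(n) = pn + q. Substituting:
  pn + q = -5(p(n-1) + q) - 3n - 3.
Matching the n-coefficient: p = -5p - 3 ⇒ p = - \frac{1}{2}.
Matching constants: q = 5p - 5q - 3 ⇒ q = - \frac{11}{12}.
General: a(n) = A·(-5)^n - \frac{n}{2} - \frac{11}{12}.
Apply a(0) = 3: A - \frac{11}{12} = 3 ⇒ A = \frac{47}{12}.
So a(n) = \frac{47 \left(-5\right)^{n}}{12} - \frac{n}{2} - \frac{11}{12}.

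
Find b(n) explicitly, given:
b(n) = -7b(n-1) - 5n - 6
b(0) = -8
First-order linear with linear forcing.
Homogeneous solution: b_h(n) = A·(-7)^n.
Try particular b_p(n) = pn + q. Substituting:
  pn + q = -7(p(n-1) + q) - 5n - 6.
Matching the n-coefficient: p = -7p - 5 ⇒ p = - \frac{5}{8}.
Matching constants: q = 7p - 7q - 6 ⇒ q = - \frac{83}{64}.
General: b(n) = A·(-7)^n - \frac{5 n}{8} - \frac{83}{64}.
Apply b(0) = -8: A - \frac{83}{64} = -8 ⇒ A = - \frac{429}{64}.
So b(n) = - \frac{429 \left(-7\right)^{n}}{64} - \frac{5 n}{8} - \frac{83}{64}.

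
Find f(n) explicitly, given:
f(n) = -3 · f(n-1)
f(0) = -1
Pure geometric recurrence with ratio -3.
By induction f(n) = f(0) · (-3)^n = - \left(-3\right)^{n}.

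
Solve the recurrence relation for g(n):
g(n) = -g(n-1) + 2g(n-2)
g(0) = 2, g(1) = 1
Characteristic equation: x² + x - 2 = 0, which factors as (x - (1))(x - (-2)) = 0.
Roots r₁ = 1, r₂ = -2 (distinct).
General solution: g(n) = A·(1)^n + B·(-2)^n.
From g(0) = 2: A + B = 2.
From g(1) = 1: A - 2B = 1.
Solving: A = \frac{5}{3}, B = \frac{1}{3}.
So g(n) = \frac{\left(-2\right)^{n}}{3} + \frac{5}{3}.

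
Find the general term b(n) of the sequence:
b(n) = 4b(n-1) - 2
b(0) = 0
First-order linear non-homogeneous.
Homogeneous solution: b_h(n) = A·(4)^n.
Try constant particular solution b_p = K: K = 4K - 2 ⇒ K = \frac{2}{3}.
General: b(n) = A·(4)^n + \frac{2}{3}.
Apply b(0) = 0: A + \frac{2}{3} = 0 ⇒ A = - \frac{2}{3}.
So b(n) = \frac{2}{3} - \frac{2 \cdot 4^{n}}{3}.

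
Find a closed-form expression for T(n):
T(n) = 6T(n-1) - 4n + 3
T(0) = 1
First-order linear with linear forcing.
Homogeneous solution: T_h(n) = A·(6)^n.
Try particular T_p(n) = pn + q. Substituting:
  pn + q = 6(p(n-1) + q) - 4n + 3.
Matching the n-coefficient: p = 6p - 4 ⇒ p = \frac{4}{5}.
Matching constants: q = -6p + 6q + 3 ⇒ q = \frac{9}{25}.
General: T(n) = A·(6)^n + \frac{4 n}{5} + \frac{9}{25}.
Apply T(0) = 1: A + \frac{9}{25} = 1 ⇒ A = \frac{16}{25}.
So T(n) = \frac{16 \cdot 6^{n}}{25} + \frac{4 n}{5} + \frac{9}{25}.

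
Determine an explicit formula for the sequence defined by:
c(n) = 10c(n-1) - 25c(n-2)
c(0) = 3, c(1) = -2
Characteristic equation: x² - 10x + 25 = 0, which is (x - (5))².
Repeated root r = 5.
General solution: c(n) = (A + Bn)·(5)^n.
From c(0) = 3: A = 3.
From c(1) = -2: (A + B)·(5) = -2 ⇒ B = - \frac{17}{5}.
So c(n) = \left(3 - \frac{17 n}{5}\right) \cdot (5)^n.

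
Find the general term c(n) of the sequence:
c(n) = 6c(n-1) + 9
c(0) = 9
First-order linear non-homogeneous.
Homogeneous solution: c_h(n) = A·(6)^n.
Try constant particular solution c_p = K: K = 6K + 9 ⇒ K = - \frac{9}{5}.
General: c(n) = A·(6)^n - \frac{9}{5}.
Apply c(0) = 9: A - \frac{9}{5} = 9 ⇒ A = \frac{54}{5}.
So c(n) = \frac{54 \cdot 6^{n}}{5} - \frac{9}{5}.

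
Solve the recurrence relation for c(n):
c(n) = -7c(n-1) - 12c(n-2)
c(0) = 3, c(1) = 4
Characteristic equation: x² + 7x + 12 = 0, which factors as (x - (-3))(x - (-4)) = 0.
Roots r₁ = -3, r₂ = -4 (distinct).
General solution: c(n) = A·(-3)^n + B·(-4)^n.
From c(0) = 3: A + B = 3.
From c(1) = 4: -3A - 4B = 4.
Solving: A = 16, B = -13.
So c(n) = 16 \left(-3\right)^{n} - 13 \left(-4\right)^{n}.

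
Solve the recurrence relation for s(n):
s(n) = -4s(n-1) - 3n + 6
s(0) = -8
First-order linear with linear forcing.
Homogeneous solution: s_h(n) = A·(-4)^n.
Try particular s_p(n) = pn + q. Substituting:
  pn + q = -4(p(n-1) + q) - 3n + 6.
Matching the n-coefficient: p = -4p - 3 ⇒ p = - \frac{3}{5}.
Matching constants: q = 4p - 4q + 6 ⇒ q = \frac{18}{25}.
General: s(n) = A·(-4)^n - \frac{3 n}{5} + \frac{18}{25}.
Apply s(0) = -8: A + \frac{18}{25} = -8 ⇒ A = - \frac{218}{25}.
So s(n) = - \frac{218 \left(-4\right)^{n}}{25} - \frac{3 n}{5} + \frac{18}{25}.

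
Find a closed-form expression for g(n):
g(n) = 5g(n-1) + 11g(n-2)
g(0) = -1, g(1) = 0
Characteristic equation: x² - 5x - 11 = 0.
Discriminant Δ = (5)² + 4·(11) = 69.
Roots r₁,₂ = (5 ± √69)/2, so r₁ = \frac{5}{2} + \frac{\sqrt{69}}{2}, r₂ = \frac{5}{2} - \frac{\sqrt{69}}{2}.
General solution: g(n) = A·r₁^n + B·r₂^n.
From the initial conditions, A + B = -1 and r₁A + r₂B = 0.
Since r₁ - r₂ = √69: A = (0 - (-1)r₂)/√69 = - \frac{1}{2} + \frac{5 \sqrt{69}}{138}, and B = -1 - A = - \frac{1}{2} - \frac{5 \sqrt{69}}{138}.
So g(n) = \left(- \frac{1}{2} + \frac{5 \sqrt{69}}{138}\right)\left(\frac{5}{2} + \frac{\sqrt{69}}{2}\right)^n + \left(- \frac{1}{2} - \frac{5 \sqrt{69}}{138}\right)\left(\frac{5}{2} - \frac{\sqrt{69}}{2}\right)^n.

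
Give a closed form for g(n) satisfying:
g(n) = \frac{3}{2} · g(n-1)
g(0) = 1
Pure geometric recurrence with ratio \frac{3}{2}.
By induction g(n) = g(0) · (\frac{3}{2})^n = \left(\frac{3}{2}\right)^{n}.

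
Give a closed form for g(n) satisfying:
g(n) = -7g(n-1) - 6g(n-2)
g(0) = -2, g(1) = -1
Characteristic equation: x² + 7x + 6 = 0, which factors as (x - (-6))(x - (-1)) = 0.
Roots r₁ = -6, r₂ = -1 (distinct).
General solution: g(n) = A·(-6)^n + B·(-1)^n.
From g(0) = -2: A + B = -2.
From g(1) = -1: -6A - B = -1.
Solving: A = \frac{3}{5}, B = - \frac{13}{5}.
So g(n) = - \frac{13 \left(-1\right)^{n}}{5} + \frac{3 \left(-6\right)^{n}}{5}.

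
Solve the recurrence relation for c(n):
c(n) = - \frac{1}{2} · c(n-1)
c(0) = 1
Pure geometric recurrence with ratio - \frac{1}{2}.
By induction c(n) = c(0) · (- \frac{1}{2})^n = \left(- \frac{1}{2}\right)^{n}.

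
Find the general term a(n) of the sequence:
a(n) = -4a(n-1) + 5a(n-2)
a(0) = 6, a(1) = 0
Characteristic equation: x² + 4x - 5 = 0, which factors as (x - (-5))(x - (1)) = 0.
Roots r₁ = -5, r₂ = 1 (distinct).
General solution: a(n) = A·(-5)^n + B·(1)^n.
From a(0) = 6: A + B = 6.
From a(1) = 0: -5A + B = 0.
Solving: A = 1, B = 5.
So a(n) = \left(-5\right)^{n} + 5.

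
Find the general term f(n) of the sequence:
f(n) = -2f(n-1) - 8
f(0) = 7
First-order linear non-homogeneous.
Homogeneous solution: f_h(n) = A·(-2)^n.
Try constant particular solution f_p = K: K = -2K - 8 ⇒ K = - \frac{8}{3}.
General: f(n) = A·(-2)^n - \frac{8}{3}.
Apply f(0) = 7: A - \frac{8}{3} = 7 ⇒ A = \frac{29}{3}.
So f(n) = \frac{29 \left(-2\right)^{n}}{3} - \frac{8}{3}.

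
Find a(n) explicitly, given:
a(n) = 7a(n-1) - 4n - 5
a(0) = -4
First-order linear with linear forcing.
Homogeneous solution: a_h(n) = A·(7)^n.
Try particular a_p(n) = pn + q. Substituting:
  pn + q = 7(p(n-1) + q) - 4n - 5.
Matching the n-coefficient: p = 7p - 4 ⇒ p = \frac{2}{3}.
Matching constants: q = -7p + 7q - 5 ⇒ q = \frac{29}{18}.
General: a(n) = A·(7)^n + \frac{2 n}{3} + \frac{29}{18}.
Apply a(0) = -4: A + \frac{29}{18} = -4 ⇒ A = - \frac{101}{18}.
So a(n) = - \frac{101 \cdot 7^{n}}{18} + \frac{2 n}{3} + \frac{29}{18}.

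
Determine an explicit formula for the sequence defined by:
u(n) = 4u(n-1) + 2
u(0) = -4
First-order linear non-homogeneous.
Homogeneous solution: u_h(n) = A·(4)^n.
Try constant particular solution u_p = K: K = 4K + 2 ⇒ K = - \frac{2}{3}.
General: u(n) = A·(4)^n - \frac{2}{3}.
Apply u(0) = -4: A - \frac{2}{3} = -4 ⇒ A = - \frac{10}{3}.
So u(n) = - \frac{10 \cdot 4^{n}}{3} - \frac{2}{3}.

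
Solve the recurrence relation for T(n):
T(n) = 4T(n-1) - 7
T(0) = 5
First-order linear non-homogeneous.
Homogeneous solution: T_h(n) = A·(4)^n.
Try constant particular solution T_p = K: K = 4K - 7 ⇒ K = \frac{7}{3}.
General: T(n) = A·(4)^n + \frac{7}{3}.
Apply T(0) = 5: A + \frac{7}{3} = 5 ⇒ A = \frac{8}{3}.
So T(n) = \frac{8 \cdot 4^{n}}{3} + \frac{7}{3}.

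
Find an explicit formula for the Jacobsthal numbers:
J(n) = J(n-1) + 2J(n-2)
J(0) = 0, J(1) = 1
This is the Jacobsthal sequence.
Characteristic equation: x² - x - 2 = 0; roots r₁ = 2, r₂ = -1.
General: J(n) = A·r₁^n + B·r₂^n. Solving with J(0)=0, J(1)=1 gives A = \frac{1}{3}, B = - \frac{1}{3}.
So J(n) = - \frac{\left(-1\right)^{n}}{3} + \frac{2^{n}}{3}.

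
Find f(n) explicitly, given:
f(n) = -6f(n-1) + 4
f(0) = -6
First-order linear non-homogeneous.
Homogeneous solution: f_h(n) = A·(-6)^n.
Try constant particular solution f_p = K: K = -6K + 4 ⇒ K = \frac{4}{7}.
General: f(n) = A·(-6)^n + \frac{4}{7}.
Apply f(0) = -6: A + \frac{4}{7} = -6 ⇒ A = - \frac{46}{7}.
So f(n) = \frac{4}{7} - \frac{46 \left(-6\right)^{n}}{7}.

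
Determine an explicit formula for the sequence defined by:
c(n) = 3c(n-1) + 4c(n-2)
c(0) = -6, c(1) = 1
Characteristic equation: x² - 3x - 4 = 0, which factors as (x - (4))(x - (-1)) = 0.
Roots r₁ = 4, r₂ = -1 (distinct).
General solution: c(n) = A·(4)^n + B·(-1)^n.
From c(0) = -6: A + B = -6.
From c(1) = 1: 4A - B = 1.
Solving: A = -1, B = -5.
So c(n) = - 5 \left(-1\right)^{n} - 4^{n}.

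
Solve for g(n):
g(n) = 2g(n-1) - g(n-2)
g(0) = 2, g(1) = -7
Characteristic equation: x² - 2x + 1 = 0, which is (x - (1))².
Repeated root r = 1.
General solution: g(n) = (A + Bn)·(1)^n.
From g(0) = 2: A = 2.
From g(1) = -7: (A + B)·(1) = -7 ⇒ B = -9.
So g(n) = \left(2 - 9 n\right) \cdot (1)^n.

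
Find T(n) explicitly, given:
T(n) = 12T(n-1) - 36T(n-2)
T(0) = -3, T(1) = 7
Characteristic equation: x² - 12x + 36 = 0, which is (x - (6))².
Repeated root r = 6.
General solution: T(n) = (A + Bn)·(6)^n.
From T(0) = -3: A = -3.
From T(1) = 7: (A + B)·(6) = 7 ⇒ B = \frac{25}{6}.
So T(n) = \left(\frac{25 n}{6} - 3\right) \cdot (6)^n.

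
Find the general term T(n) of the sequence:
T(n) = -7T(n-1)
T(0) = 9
This is a homogeneous first-order recurrence with ratio -7.
By induction T(n) = T(0) · (-7)^n = 9 \left(-7\right)^{n}.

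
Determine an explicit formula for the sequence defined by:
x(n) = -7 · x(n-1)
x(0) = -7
Pure geometric recurrence with ratio -7.
By induction x(n) = x(0) · (-7)^n = - 7 \left(-7\right)^{n}.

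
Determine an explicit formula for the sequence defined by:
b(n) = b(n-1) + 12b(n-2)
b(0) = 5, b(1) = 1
Characteristic equation: x² - x - 12 = 0, which factors as (x - (4))(x - (-3)) = 0.
Roots r₁ = 4, r₂ = -3 (distinct).
General solution: b(n) = A·(4)^n + B·(-3)^n.
From b(0) = 5: A + B = 5.
From b(1) = 1: 4A - 3B = 1.
Solving: A = \frac{16}{7}, B = \frac{19}{7}.
So b(n) = \frac{19 \left(-3\right)^{n}}{7} + \frac{16 \cdot 4^{n}}{7}.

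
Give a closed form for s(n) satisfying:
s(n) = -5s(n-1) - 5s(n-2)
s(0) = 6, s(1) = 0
Characteristic equation: x² + 5x + 5 = 0.
Discriminant Δ = (-5)² + 4·(-5) = 5.
Roots r₁,₂ = (-5 ± √5)/2, so r₁ = - \frac{5}{2} + \frac{\sqrt{5}}{2}, r₂ = - \frac{5}{2} - \frac{\sqrt{5}}{2}.
General solution: s(n) = A·r₁^n + B·r₂^n.
From the initial conditions, A + B = 6 and r₁A + r₂B = 0.
Since r₁ - r₂ = √5: A = (0 - (6)r₂)/√5 = 3 + 3 \sqrt{5}, and B = 6 - A = 3 - 3 \sqrt{5}.
So s(n) = \left(3 + 3 \sqrt{5}\right)\left(- \frac{5}{2} + \frac{\sqrt{5}}{2}\right)^n + \left(3 - 3 \sqrt{5}\right)\left(- \frac{5}{2} - \frac{\sqrt{5}}{2}\right)^n.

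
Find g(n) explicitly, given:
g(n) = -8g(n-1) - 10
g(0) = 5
First-order linear non-homogeneous.
Homogeneous solution: g_h(n) = A·(-8)^n.
Try constant particular solution g_p = K: K = -8K - 10 ⇒ K = - \frac{10}{9}.
General: g(n) = A·(-8)^n - \frac{10}{9}.
Apply g(0) = 5: A - \frac{10}{9} = 5 ⇒ A = \frac{55}{9}.
So g(n) = \frac{55 \left(-8\right)^{n}}{9} - \frac{10}{9}.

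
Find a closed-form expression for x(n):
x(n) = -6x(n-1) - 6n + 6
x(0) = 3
First-order linear with linear forcing.
Homogeneous solution: x_h(n) = A·(-6)^n.
Try particular x_p(n) = pn + q. Substituting:
  pn + q = -6(p(n-1) + q) - 6n + 6.
Matching the n-coefficient: p = -6p - 6 ⇒ p = - \frac{6}{7}.
Matching constants: q = 6p - 6q + 6 ⇒ q = \frac{6}{49}.
General: x(n) = A·(-6)^n - \frac{6 n}{7} + \frac{6}{49}.
Apply x(0) = 3: A + \frac{6}{49} = 3 ⇒ A = \frac{141}{49}.
So x(n) = \frac{141 \left(-6\right)^{n}}{49} - \frac{6 n}{7} + \frac{6}{49}.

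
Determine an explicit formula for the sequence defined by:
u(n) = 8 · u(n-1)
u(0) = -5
Pure geometric recurrence with ratio 8.
By induction u(n) = u(0) · (8)^n = - 5 \cdot 8^{n}.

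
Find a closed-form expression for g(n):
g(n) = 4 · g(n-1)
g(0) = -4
Pure geometric recurrence with ratio 4.
By induction g(n) = g(0) · (4)^n = - 4 \cdot 4^{n}.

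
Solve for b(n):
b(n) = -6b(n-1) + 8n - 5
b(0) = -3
First-order linear with linear forcing.
Homogeneous solution: b_h(n) = A·(-6)^n.
Try particular b_p(n) = pn + q. Substituting:
  pn + q = -6(p(n-1) + q) + 8n - 5.
Matching the n-coefficient: p = -6p + 8 ⇒ p = \frac{8}{7}.
Matching constants: q = 6p - 6q - 5 ⇒ q = \frac{13}{49}.
General: b(n) = A·(-6)^n + \frac{8 n}{7} + \frac{13}{49}.
Apply b(0) = -3: A + \frac{13}{49} = -3 ⇒ A = - \frac{160}{49}.
So b(n) = - \frac{160 \left(-6\right)^{n}}{49} + \frac{8 n}{7} + \frac{13}{49}.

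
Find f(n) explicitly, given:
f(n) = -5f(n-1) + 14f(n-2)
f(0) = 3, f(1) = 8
Characteristic equation: x² + 5x - 14 = 0, which factors as (x - (2))(x - (-7)) = 0.
Roots r₁ = 2, r₂ = -7 (distinct).
General solution: f(n) = A·(2)^n + B·(-7)^n.
From f(0) = 3: A + B = 3.
From f(1) = 8: 2A - 7B = 8.
Solving: A = \frac{29}{9}, B = - \frac{2}{9}.
So f(n) = - \frac{2 \left(-7\right)^{n}}{9} + \frac{29 \cdot 2^{n}}{9}.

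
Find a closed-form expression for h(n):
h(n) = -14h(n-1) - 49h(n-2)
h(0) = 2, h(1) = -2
Characteristic equation: x² + 14x + 49 = 0, which is (x - (-7))².
Repeated root r = -7.
General solution: h(n) = (A + Bn)·(-7)^n.
From h(0) = 2: A = 2.
From h(1) = -2: (A + B)·(-7) = -2 ⇒ B = - \frac{12}{7}.
So h(n) = \left(2 - \frac{12 n}{7}\right) \cdot (-7)^n.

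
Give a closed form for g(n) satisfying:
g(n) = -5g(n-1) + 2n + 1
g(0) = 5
First-order linear with linear forcing.
Homogeneous solution: g_h(n) = A·(-5)^n.
Try particular g_p(n) = pn + q. Substituting:
  pn + q = -5(p(n-1) + q) + 2n + 1.
Matching the n-coefficient: p = -5p + 2 ⇒ p = \frac{1}{3}.
Matching constants: q = 5p - 5q + 1 ⇒ q = \frac{4}{9}.
General: g(n) = A·(-5)^n + \frac{n}{3} + \frac{4}{9}.
Apply g(0) = 5: A + \frac{4}{9} = 5 ⇒ A = \frac{41}{9}.
So g(n) = \frac{41 \left(-5\right)^{n}}{9} + \frac{n}{3} + \frac{4}{9}.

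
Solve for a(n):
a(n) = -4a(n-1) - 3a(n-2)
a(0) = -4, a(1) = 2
Characteristic equation: x² + 4x + 3 = 0, which factors as (x - (-3))(x - (-1)) = 0.
Roots r₁ = -3, r₂ = -1 (distinct).
General solution: a(n) = A·(-3)^n + B·(-1)^n.
From a(0) = -4: A + B = -4.
From a(1) = 2: -3A - B = 2.
Solving: A = 1, B = -5.
So a(n) = - 5 \left(-1\right)^{n} + \left(-3\right)^{n}.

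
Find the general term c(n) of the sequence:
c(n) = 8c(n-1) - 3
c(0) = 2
First-order linear non-homogeneous.
Homogeneous solution: c_h(n) = A·(8)^n.
Try constant particular solution c_p = K: K = 8K - 3 ⇒ K = \frac{3}{7}.
General: c(n) = A·(8)^n + \frac{3}{7}.
Apply c(0) = 2: A + \frac{3}{7} = 2 ⇒ A = \frac{11}{7}.
So c(n) = \frac{11 \cdot 8^{n}}{7} + \frac{3}{7}.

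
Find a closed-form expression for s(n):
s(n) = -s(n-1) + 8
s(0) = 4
First-order linear non-homogeneous.
Homogeneous solution: s_h(n) = A·(-1)^n.
Try constant particular solution s_p = K: K = -K + 8 ⇒ K = 4.
General: s(n) = A·(-1)^n + 4.
Apply s(0) = 4: A + 4 = 4 ⇒ A = 0.
So s(n) = 4.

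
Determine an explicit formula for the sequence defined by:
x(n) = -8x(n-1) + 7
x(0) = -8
First-order linear non-homogeneous.
Homogeneous solution: x_h(n) = A·(-8)^n.
Try constant particular solution x_p = K: K = -8K + 7 ⇒ K = \frac{7}{9}.
General: x(n) = A·(-8)^n + \frac{7}{9}.
Apply x(0) = -8: A + \frac{7}{9} = -8 ⇒ A = - \frac{79}{9}.
So x(n) = \frac{7}{9} - \frac{79 \left(-8\right)^{n}}{9}.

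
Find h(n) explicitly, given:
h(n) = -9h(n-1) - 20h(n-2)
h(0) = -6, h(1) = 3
Characteristic equation: x² + 9x + 20 = 0, which factors as (x - (-5))(x - (-4)) = 0.
Roots r₁ = -5, r₂ = -4 (distinct).
General solution: h(n) = A·(-5)^n + B·(-4)^n.
From h(0) = -6: A + B = -6.
From h(1) = 3: -5A - 4B = 3.
Solving: A = 21, B = -27.
So h(n) = - 27 \left(-4\right)^{n} + 21 \left(-5\right)^{n}.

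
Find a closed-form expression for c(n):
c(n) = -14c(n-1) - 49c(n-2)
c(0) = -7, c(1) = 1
Characteristic equation: x² + 14x + 49 = 0, which is (x - (-7))².
Repeated root r = -7.
General solution: c(n) = (A + Bn)·(-7)^n.
From c(0) = -7: A = -7.
From c(1) = 1: (A + B)·(-7) = 1 ⇒ B = \frac{48}{7}.
So c(n) = \left(\frac{48 n}{7} - 7\right) \cdot (-7)^n.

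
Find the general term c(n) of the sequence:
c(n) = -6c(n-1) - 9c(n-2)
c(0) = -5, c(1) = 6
Characteristic equation: x² + 6x + 9 = 0, which is (x - (-3))².
Repeated root r = -3.
General solution: c(n) = (A + Bn)·(-3)^n.
From c(0) = -5: A = -5.
From c(1) = 6: (A + B)·(-3) = 6 ⇒ B = 3.
So c(n) = \left(3 n - 5\right) \cdot (-3)^n.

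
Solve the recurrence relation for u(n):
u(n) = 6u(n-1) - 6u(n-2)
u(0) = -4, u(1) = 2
Characteristic equation: x² - 6x + 6 = 0.
Discriminant Δ = (6)² + 4·(-6) = 12.
Roots r₁,₂ = (6 ± √12)/2, so r₁ = \sqrt{3} + 3, r₂ = 3 - \sqrt{3}.
General solution: u(n) = A·r₁^n + B·r₂^n.
From the initial conditions, A + B = -4 and r₁A + r₂B = 2.
Since r₁ - r₂ = √12: A = (2 - (-4)r₂)/√12 = -2 + \frac{7 \sqrt{3}}{3}, and B = -4 - A = - \frac{7 \sqrt{3}}{3} - 2.
So u(n) = \left(-2 + \frac{7 \sqrt{3}}{3}\right)\left(\sqrt{3} + 3\right)^n + \left(- \frac{7 \sqrt{3}}{3} - 2\right)\left(3 - \sqrt{3}\right)^n.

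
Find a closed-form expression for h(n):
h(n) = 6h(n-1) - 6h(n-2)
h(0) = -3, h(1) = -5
Characteristic equation: x² - 6x + 6 = 0.
Discriminant Δ = (6)² + 4·(-6) = 12.
Roots r₁,₂ = (6 ± √12)/2, so r₁ = \sqrt{3} + 3, r₂ = 3 - \sqrt{3}.
General solution: h(n) = A·r₁^n + B·r₂^n.
From the initial conditions, A + B = -3 and r₁A + r₂B = -5.
Since r₁ - r₂ = √12: A = (-5 - (-3)r₂)/√12 = - \frac{3}{2} + \frac{2 \sqrt{3}}{3}, and B = -3 - A = - \frac{3}{2} - \frac{2 \sqrt{3}}{3}.
So h(n) = \left(- \frac{3}{2} + \frac{2 \sqrt{3}}{3}\right)\left(\sqrt{3} + 3\right)^n + \left(- \frac{3}{2} - \frac{2 \sqrt{3}}{3}\right)\left(3 - \sqrt{3}\right)^n.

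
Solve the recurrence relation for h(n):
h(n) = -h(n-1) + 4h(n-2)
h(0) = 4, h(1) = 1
Characteristic equation: x² + x - 4 = 0.
Discriminant Δ = (-1)² + 4·(4) = 17.
Roots r₁,₂ = (-1 ± √17)/2, so r₁ = - \frac{1}{2} + \frac{\sqrt{17}}{2}, r₂ = - \frac{\sqrt{17}}{2} - \frac{1}{2}.
General solution: h(n) = A·r₁^n + B·r₂^n.
From the initial conditions, A + B = 4 and r₁A + r₂B = 1.
Since r₁ - r₂ = √17: A = (1 - (4)r₂)/√17 = \frac{3 \sqrt{17}}{17} + 2, and B = 4 - A = 2 - \frac{3 \sqrt{17}}{17}.
So h(n) = \left(\frac{3 \sqrt{17}}{17} + 2\right)\left(- \frac{1}{2} + \frac{\sqrt{17}}{2}\right)^n + \left(2 - \frac{3 \sqrt{17}}{17}\right)\left(- \frac{\sqrt{17}}{2} - \frac{1}{2}\right)^n.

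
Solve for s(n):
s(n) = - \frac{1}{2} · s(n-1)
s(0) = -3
Pure geometric recurrence with ratio - \frac{1}{2}.
By induction s(n) = s(0) · (- \frac{1}{2})^n = - 3 \left(- \frac{1}{2}\right)^{n}.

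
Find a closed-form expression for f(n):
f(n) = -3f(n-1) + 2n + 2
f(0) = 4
First-order linear with linear forcing.
Homogeneous solution: f_h(n) = A·(-3)^n.
Try particular f_p(n) = pn + q. Substituting:
  pn + q = -3(p(n-1) + q) + 2n + 2.
Matching the n-coefficient: p = -3p + 2 ⇒ p = \frac{1}{2}.
Matching constants: q = 3p - 3q + 2 ⇒ q = \frac{7}{8}.
General: f(n) = A·(-3)^n + \frac{n}{2} + \frac{7}{8}.
Apply f(0) = 4: A + \frac{7}{8} = 4 ⇒ A = \frac{25}{8}.
So f(n) = \frac{25 \left(-3\right)^{n}}{8} + \frac{n}{2} + \frac{7}{8}.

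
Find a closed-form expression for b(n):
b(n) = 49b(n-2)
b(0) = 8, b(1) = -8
Characteristic equation: x² - 49 = 0, which factors as (x - (-7))(x - (7)) = 0.
Roots r₁ = -7, r₂ = 7 (distinct).
General solution: b(n) = A·(-7)^n + B·(7)^n.
From b(0) = 8: A + B = 8.
From b(1) = -8: -7A + 7B = -8.
Solving: A = \frac{32}{7}, B = \frac{24}{7}.
So b(n) = \frac{32 \left(-7\right)^{n}}{7} + \frac{24 \cdot 7^{n}}{7}.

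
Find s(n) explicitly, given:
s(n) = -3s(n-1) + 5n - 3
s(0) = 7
First-order linear with linear forcing.
Homogeneous solution: s_h(n) = A·(-3)^n.
Try particular s_p(n) = pn + q. Substituting:
  pn + q = -3(p(n-1) + q) + 5n - 3.
Matching the n-coefficient: p = -3p + 5 ⇒ p = \frac{5}{4}.
Matching constants: q = 3p - 3q - 3 ⇒ q = \frac{3}{16}.
General: s(n) = A·(-3)^n + \frac{5 n}{4} + \frac{3}{16}.
Apply s(0) = 7: A + \frac{3}{16} = 7 ⇒ A = \frac{109}{16}.
So s(n) = \frac{109 \left(-3\right)^{n}}{16} + \frac{5 n}{4} + \frac{3}{16}.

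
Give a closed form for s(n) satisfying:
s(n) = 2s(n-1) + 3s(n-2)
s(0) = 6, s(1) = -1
Characteristic equation: x² - 2x - 3 = 0, which factors as (x - (3))(x - (-1)) = 0.
Roots r₁ = 3, r₂ = -1 (distinct).
General solution: s(n) = A·(3)^n + B·(-1)^n.
From s(0) = 6: A + B = 6.
From s(1) = -1: 3A - B = -1.
Solving: A = \frac{5}{4}, B = \frac{19}{4}.
So s(n) = \frac{19 \left(-1\right)^{n}}{4} + \frac{5 \cdot 3^{n}}{4}.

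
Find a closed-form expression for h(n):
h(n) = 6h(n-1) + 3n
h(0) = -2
First-order linear with linear forcing.
Homogeneous solution: h_h(n) = A·(6)^n.
Try particular h_p(n) = pn + q. Substituting:
  pn + q = 6(p(n-1) + q) + 3n.
Matching the n-coefficient: p = 6p + 3 ⇒ p = - \frac{3}{5}.
Matching constants: q = -6p + 6q ⇒ q = - \frac{18}{25}.
General: h(n) = A·(6)^n - \frac{3 n}{5} - \frac{18}{25}.
Apply h(0) = -2: A - \frac{18}{25} = -2 ⇒ A = - \frac{32}{25}.
So h(n) = - \frac{32 \cdot 6^{n}}{25} - \frac{3 n}{5} - \frac{18}{25}.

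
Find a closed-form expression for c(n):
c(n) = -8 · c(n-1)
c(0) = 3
Pure geometric recurrence with ratio -8.
By induction c(n) = c(0) · (-8)^n = 3 \left(-8\right)^{n}.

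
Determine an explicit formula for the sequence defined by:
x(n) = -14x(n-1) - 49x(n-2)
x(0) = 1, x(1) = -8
Characteristic equation: x² + 14x + 49 = 0, which is (x - (-7))².
Repeated root r = -7.
General solution: x(n) = (A + Bn)·(-7)^n.
From x(0) = 1: A = 1.
From x(1) = -8: (A + B)·(-7) = -8 ⇒ B = \frac{1}{7}.
So x(n) = \left(\frac{n}{7} + 1\right) \cdot (-7)^n.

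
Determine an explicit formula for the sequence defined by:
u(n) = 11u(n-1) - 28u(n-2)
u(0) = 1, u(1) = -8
Characteristic equation: x² - 11x + 28 = 0, which factors as (x - (7))(x - (4)) = 0.
Roots r₁ = 7, r₂ = 4 (distinct).
General solution: u(n) = A·(7)^n + B·(4)^n.
From u(0) = 1: A + B = 1.
From u(1) = -8: 7A + 4B = -8.
Solving: A = -4, B = 5.
So u(n) = 5 \cdot 4^{n} - 4 \cdot 7^{n}.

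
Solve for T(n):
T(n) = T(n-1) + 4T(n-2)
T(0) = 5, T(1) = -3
Characteristic equation: x² - x - 4 = 0.
Discriminant Δ = (1)² + 4·(4) = 17.
Roots r₁,₂ = (1 ± √17)/2, so r₁ = \frac{1}{2} + \frac{\sqrt{17}}{2}, r₂ = \frac{1}{2} - \frac{\sqrt{17}}{2}.
General solution: T(n) = A·r₁^n + B·r₂^n.
From the initial conditions, A + B = 5 and r₁A + r₂B = -3.
Since r₁ - r₂ = √17: A = (-3 - (5)r₂)/√17 = \frac{5}{2} - \frac{11 \sqrt{17}}{34}, and B = 5 - A = \frac{11 \sqrt{17}}{34} + \frac{5}{2}.
So T(n) = \left(\frac{5}{2} - \frac{11 \sqrt{17}}{34}\right)\left(\frac{1}{2} + \frac{\sqrt{17}}{2}\right)^n + \left(\frac{11 \sqrt{17}}{34} + \frac{5}{2}\right)\left(\frac{1}{2} - \frac{\sqrt{17}}{2}\right)^n.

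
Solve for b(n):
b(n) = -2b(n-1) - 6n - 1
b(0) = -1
First-order linear with linear forcing.
Homogeneous solution: b_h(n) = A·(-2)^n.
Try particular b_p(n) = pn + q. Substituting:
  pn + q = -2(p(n-1) + q) - 6n - 1.
Matching the n-coefficient: p = -2p - 6 ⇒ p = -2.
Matching constants: q = 2p - 2q - 1 ⇒ q = - \frac{5}{3}.
General: b(n) = A·(-2)^n - 2 n - \frac{5}{3}.
Apply b(0) = -1: A - \frac{5}{3} = -1 ⇒ A = \frac{2}{3}.
So b(n) = \frac{2 \left(-2\right)^{n}}{3} - 2 n - \frac{5}{3}.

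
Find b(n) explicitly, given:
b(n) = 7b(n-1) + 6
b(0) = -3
First-order linear non-homogeneous.
Homogeneous solution: b_h(n) = A·(7)^n.
Try constant particular solution b_p = K: K = 7K + 6 ⇒ K = -1.
General: b(n) = A·(7)^n - 1.
Apply b(0) = -3: A - 1 = -3 ⇒ A = -2.
So b(n) = - 2 \cdot 7^{n} - 1.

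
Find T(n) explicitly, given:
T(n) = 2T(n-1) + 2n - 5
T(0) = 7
First-order linear with linear forcing.
Homogeneous solution: T_h(n) = A·(2)^n.
Try particular T_p(n) = pn + q. Substituting:
  pn + q = 2(p(n-1) + q) + 2n - 5.
Matching the n-coefficient: p = 2p + 2 ⇒ p = -2.
Matching constants: q = -2p + 2q - 5 ⇒ q = 1.
General: T(n) = A·(2)^n - 2 n + 1.
Apply T(0) = 7: A + 1 = 7 ⇒ A = 6.
So T(n) = 6 \cdot 2^{n} - 2 n + 1.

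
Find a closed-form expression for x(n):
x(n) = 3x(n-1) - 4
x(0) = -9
First-order linear non-homogeneous.
Homogeneous solution: x_h(n) = A·(3)^n.
Try constant particular solution x_p = K: K = 3K - 4 ⇒ K = 2.
General: x(n) = A·(3)^n + 2.
Apply x(0) = -9: A + 2 = -9 ⇒ A = -11.
So x(n) = 2 - 11 \cdot 3^{n}.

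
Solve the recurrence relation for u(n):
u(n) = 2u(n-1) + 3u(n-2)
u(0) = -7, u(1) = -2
Characteristic equation: x² - 2x - 3 = 0, which factors as (x - (-1))(x - (3)) = 0.
Roots r₁ = -1, r₂ = 3 (distinct).
General solution: u(n) = A·(-1)^n + B·(3)^n.
From u(0) = -7: A + B = -7.
From u(1) = -2: -A + 3B = -2.
Solving: A = - \frac{19}{4}, B = - \frac{9}{4}.
So u(n) = - \frac{19 \left(-1\right)^{n}}{4} - \frac{9 \cdot 3^{n}}{4}.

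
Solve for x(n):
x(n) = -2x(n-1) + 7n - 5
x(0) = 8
First-order linear with linear forcing.
Homogeneous solution: x_h(n) = A·(-2)^n.
Try particular x_p(n) = pn + q. Substituting:
  pn + q = -2(p(n-1) + q) + 7n - 5.
Matching the n-coefficient: p = -2p + 7 ⇒ p = \frac{7}{3}.
Matching constants: q = 2p - 2q - 5 ⇒ q = - \frac{1}{9}.
General: x(n) = A·(-2)^n + \frac{7 n}{3} - \frac{1}{9}.
Apply x(0) = 8: A - \frac{1}{9} = 8 ⇒ A = \frac{73}{9}.
So x(n) = \frac{73 \left(-2\right)^{n}}{9} + \frac{7 n}{3} - \frac{1}{9}.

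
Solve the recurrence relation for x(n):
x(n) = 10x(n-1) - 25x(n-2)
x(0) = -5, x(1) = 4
Characteristic equation: x² - 10x + 25 = 0, which is (x - (5))².
Repeated root r = 5.
General solution: x(n) = (A + Bn)·(5)^n.
From x(0) = -5: A = -5.
From x(1) = 4: (A + B)·(5) = 4 ⇒ B = \frac{29}{5}.
So x(n) = \left(\frac{29 n}{5} - 5\right) \cdot (5)^n.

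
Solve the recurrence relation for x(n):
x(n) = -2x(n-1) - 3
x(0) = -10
First-order linear non-homogeneous.
Homogeneous solution: x_h(n) = A·(-2)^n.
Try constant particular solution x_p = K: K = -2K - 3 ⇒ K = -1.
General: x(n) = A·(-2)^n - 1.
Apply x(0) = -10: A - 1 = -10 ⇒ A = -9.
So x(n) = - 9 \left(-2\right)^{n} - 1.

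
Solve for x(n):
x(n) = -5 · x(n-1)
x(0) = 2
Pure geometric recurrence with ratio -5.
By induction x(n) = x(0) · (-5)^n = 2 \left(-5\right)^{n}.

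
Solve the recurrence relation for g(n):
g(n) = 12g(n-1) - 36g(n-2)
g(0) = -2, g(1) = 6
Characteristic equation: x² - 12x + 36 = 0, which is (x - (6))².
Repeated root r = 6.
General solution: g(n) = (A + Bn)·(6)^n.
From g(0) = -2: A = -2.
From g(1) = 6: (A + B)·(6) = 6 ⇒ B = 3.
So g(n) = \left(3 n - 2\right) \cdot (6)^n.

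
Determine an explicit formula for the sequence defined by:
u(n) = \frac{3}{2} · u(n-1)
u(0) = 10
Pure geometric recurrence with ratio \frac{3}{2}.
By induction u(n) = u(0) · (\frac{3}{2})^n = 10 \left(\frac{3}{2}\right)^{n}.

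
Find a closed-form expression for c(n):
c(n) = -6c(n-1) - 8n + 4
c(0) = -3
First-order linear with linear forcing.
Homogeneous solution: c_h(n) = A·(-6)^n.
Try particular c_p(n) = pn + q. Substituting:
  pn + q = -6(p(n-1) + q) - 8n + 4.
Matching the n-coefficient: p = -6p - 8 ⇒ p = - \frac{8}{7}.
Matching constants: q = 6p - 6q + 4 ⇒ q = - \frac{20}{49}.
General: c(n) = A·(-6)^n - \frac{8 n}{7} - \frac{20}{49}.
Apply c(0) = -3: A - \frac{20}{49} = -3 ⇒ A = - \frac{127}{49}.
So c(n) = - \frac{127 \left(-6\right)^{n}}{49} - \frac{8 n}{7} - \frac{20}{49}.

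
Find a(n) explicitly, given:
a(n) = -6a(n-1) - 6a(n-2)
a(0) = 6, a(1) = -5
Characteristic equation: x² + 6x + 6 = 0.
Discriminant Δ = (-6)² + 4·(-6) = 12.
Roots r₁,₂ = (-6 ± √12)/2, so r₁ = -3 + \sqrt{3}, r₂ = -3 - \sqrt{3}.
General solution: a(n) = A·r₁^n + B·r₂^n.
From the initial conditions, A + B = 6 and r₁A + r₂B = -5.
Since r₁ - r₂ = √12: A = (-5 - (6)r₂)/√12 = 3 + \frac{13 \sqrt{3}}{6}, and B = 6 - A = 3 - \frac{13 \sqrt{3}}{6}.
So a(n) = \left(3 + \frac{13 \sqrt{3}}{6}\right)\left(-3 + \sqrt{3}\right)^n + \left(3 - \frac{13 \sqrt{3}}{6}\right)\left(-3 - \sqrt{3}\right)^n.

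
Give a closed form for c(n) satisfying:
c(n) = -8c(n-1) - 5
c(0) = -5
First-order linear non-homogeneous.
Homogeneous solution: c_h(n) = A·(-8)^n.
Try constant particular solution c_p = K: K = -8K - 5 ⇒ K = - \frac{5}{9}.
General: c(n) = A·(-8)^n - \frac{5}{9}.
Apply c(0) = -5: A - \frac{5}{9} = -5 ⇒ A = - \frac{40}{9}.
So c(n) = - \frac{40 \left(-8\right)^{n}}{9} - \frac{5}{9}.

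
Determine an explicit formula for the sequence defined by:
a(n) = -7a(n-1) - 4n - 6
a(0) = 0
First-order linear with linear forcing.
Homogeneous solution: a_h(n) = A·(-7)^n.
Try particular a_p(n) = pn + q. Substituting:
  pn + q = -7(p(n-1) + q) - 4n - 6.
Matching the n-coefficient: p = -7p - 4 ⇒ p = - \frac{1}{2}.
Matching constants: q = 7p - 7q - 6 ⇒ q = - \frac{19}{16}.
General: a(n) = A·(-7)^n - \frac{n}{2} - \frac{19}{16}.
Apply a(0) = 0: A - \frac{19}{16} = 0 ⇒ A = \frac{19}{16}.
So a(n) = \frac{19 \left(-7\right)^{n}}{16} - \frac{n}{2} - \frac{19}{16}.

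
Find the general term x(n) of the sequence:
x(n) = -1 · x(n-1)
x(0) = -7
Pure geometric recurrence with ratio -1.
By induction x(n) = x(0) · (-1)^n = - 7 \left(-1\right)^{n}.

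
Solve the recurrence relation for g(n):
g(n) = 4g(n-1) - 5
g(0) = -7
First-order linear non-homogeneous.
Homogeneous solution: g_h(n) = A·(4)^n.
Try constant particular solution g_p = K: K = 4K - 5 ⇒ K = \frac{5}{3}.
General: g(n) = A·(4)^n + \frac{5}{3}.
Apply g(0) = -7: A + \frac{5}{3} = -7 ⇒ A = - \frac{26}{3}.
So g(n) = \frac{5}{3} - \frac{26 \cdot 4^{n}}{3}.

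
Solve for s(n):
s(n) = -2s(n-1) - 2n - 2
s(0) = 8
First-order linear with linear forcing.
Homogeneous solution: s_h(n) = A·(-2)^n.
Try particular s_p(n) = pn + q. Substituting:
  pn + q = -2(p(n-1) + q) - 2n - 2.
Matching the n-coefficient: p = -2p - 2 ⇒ p = - \frac{2}{3}.
Matching constants: q = 2p - 2q - 2 ⇒ q = - \frac{10}{9}.
General: s(n) = A·(-2)^n - \frac{2 n}{3} - \frac{10}{9}.
Apply s(0) = 8: A - \frac{10}{9} = 8 ⇒ A = \frac{82}{9}.
So s(n) = \frac{82 \left(-2\right)^{n}}{9} - \frac{2 n}{3} - \frac{10}{9}.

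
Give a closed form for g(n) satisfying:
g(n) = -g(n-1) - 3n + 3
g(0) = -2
First-order linear with linear forcing.
Homogeneous solution: g_h(n) = A·(-1)^n.
Try particular g_p(n) = pn + q. Substituting:
  pn + q = -(p(n-1) + q) - 3n + 3.
Matching the n-coefficient: p = -p - 3 ⇒ p = - \frac{3}{2}.
Matching constants: q = p - q + 3 ⇒ q = \frac{3}{4}.
General: g(n) = A·(-1)^n - \frac{3 n}{2} + \frac{3}{4}.
Apply g(0) = -2: A + \frac{3}{4} = -2 ⇒ A = - \frac{11}{4}.
So g(n) = - \frac{11 \left(-1\right)^{n}}{4} - \frac{3 n}{2} + \frac{3}{4}.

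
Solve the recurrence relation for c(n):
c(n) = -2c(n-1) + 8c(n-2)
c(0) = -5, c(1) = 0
Characteristic equation: x² + 2x - 8 = 0, which factors as (x - (-4))(x - (2)) = 0.
Roots r₁ = -4, r₂ = 2 (distinct).
General solution: c(n) = A·(-4)^n + B·(2)^n.
From c(0) = -5: A + B = -5.
From c(1) = 0: -4A + 2B = 0.
Solving: A = - \frac{5}{3}, B = - \frac{10}{3}.
So c(n) = - \frac{5 \left(-4\right)^{n}}{3} - \frac{10 \cdot 2^{n}}{3}.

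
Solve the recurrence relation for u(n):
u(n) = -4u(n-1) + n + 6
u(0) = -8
First-order linear with linear forcing.
Homogeneous solution: u_h(n) = A·(-4)^n.
Try particular u_p(n) = pn + q. Substituting:
  pn + q = -4(p(n-1) + q) + n + 6.
Matching the n-coefficient: p = -4p + 1 ⇒ p = \frac{1}{5}.
Matching constants: q = 4p - 4q + 6 ⇒ q = \frac{34}{25}.
General: u(n) = A·(-4)^n + \frac{n}{5} + \frac{34}{25}.
Apply u(0) = -8: A + \frac{34}{25} = -8 ⇒ A = - \frac{234}{25}.
So u(n) = - \frac{234 \left(-4\right)^{n}}{25} + \frac{n}{5} + \frac{34}{25}.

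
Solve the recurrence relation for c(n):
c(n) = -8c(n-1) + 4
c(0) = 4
First-order linear non-homogeneous.
Homogeneous solution: c_h(n) = A·(-8)^n.
Try constant particular solution c_p = K: K = -8K + 4 ⇒ K = \frac{4}{9}.
General: c(n) = A·(-8)^n + \frac{4}{9}.
Apply c(0) = 4: A + \frac{4}{9} = 4 ⇒ A = \frac{32}{9}.
So c(n) = \frac{32 \left(-8\right)^{n}}{9} + \frac{4}{9}.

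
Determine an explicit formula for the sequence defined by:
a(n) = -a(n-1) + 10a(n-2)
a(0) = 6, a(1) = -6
Characteristic equation: x² + x - 10 = 0.
Discriminant Δ = (-1)² + 4·(10) = 41.
Roots r₁,₂ = (-1 ± √41)/2, so r₁ = - \frac{1}{2} + \frac{\sqrt{41}}{2}, r₂ = - \frac{\sqrt{41}}{2} - \frac{1}{2}.
General solution: a(n) = A·r₁^n + B·r₂^n.
From the initial conditions, A + B = 6 and r₁A + r₂B = -6.
Since r₁ - r₂ = √41: A = (-6 - (6)r₂)/√41 = 3 - \frac{3 \sqrt{41}}{41}, and B = 6 - A = \frac{3 \sqrt{41}}{41} + 3.
So a(n) = \left(3 - \frac{3 \sqrt{41}}{41}\right)\left(- \frac{1}{2} + \frac{\sqrt{41}}{2}\right)^n + \left(\frac{3 \sqrt{41}}{41} + 3\right)\left(- \frac{\sqrt{41}}{2} - \frac{1}{2}\right)^n.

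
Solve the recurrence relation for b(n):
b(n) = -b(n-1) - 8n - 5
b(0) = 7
First-order linear with linear forcing.
Homogeneous solution: b_h(n) = A·(-1)^n.
Try particular b_p(n) = pn + q. Substituting:
  pn + q = -(p(n-1) + q) - 8n - 5.
Matching the n-coefficient: p = -p - 8 ⇒ p = -4.
Matching constants: q = p - q - 5 ⇒ q = - \frac{9}{2}.
General: b(n) = A·(-1)^n - 4 n - \frac{9}{2}.
Apply b(0) = 7: A - \frac{9}{2} = 7 ⇒ A = \frac{23}{2}.
So b(n) = \frac{23 \left(-1\right)^{n}}{2} - 4 n - \frac{9}{2}.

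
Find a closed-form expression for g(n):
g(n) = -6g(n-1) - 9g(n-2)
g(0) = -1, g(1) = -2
Characteristic equation: x² + 6x + 9 = 0, which is (x - (-3))².
Repeated root r = -3.
General solution: g(n) = (A + Bn)·(-3)^n.
From g(0) = -1: A = -1.
From g(1) = -2: (A + B)·(-3) = -2 ⇒ B = \frac{5}{3}.
So g(n) = \left(\frac{5 n}{3} - 1\right) \cdot (-3)^n.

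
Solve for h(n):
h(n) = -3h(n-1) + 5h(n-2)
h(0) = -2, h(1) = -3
Characteristic equation: x² + 3x - 5 = 0.
Discriminant Δ = (-3)² + 4·(5) = 29.
Roots r₁,₂ = (-3 ± √29)/2, so r₁ = - \frac{3}{2} + \frac{\sqrt{29}}{2}, r₂ = - \frac{\sqrt{29}}{2} - \frac{3}{2}.
General solution: h(n) = A·r₁^n + B·r₂^n.
From the initial conditions, A + B = -2 and r₁A + r₂B = -3.
Since r₁ - r₂ = √29: A = (-3 - (-2)r₂)/√29 = - \frac{6 \sqrt{29}}{29} - 1, and B = -2 - A = -1 + \frac{6 \sqrt{29}}{29}.
So h(n) = \left(- \frac{6 \sqrt{29}}{29} - 1\right)\left(- \frac{3}{2} + \frac{\sqrt{29}}{2}\right)^n + \left(-1 + \frac{6 \sqrt{29}}{29}\right)\left(- \frac{\sqrt{29}}{2} - \frac{3}{2}\right)^n.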